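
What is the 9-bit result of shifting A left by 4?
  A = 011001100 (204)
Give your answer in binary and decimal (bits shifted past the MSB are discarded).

Shift left by 4: drop the top 4 bit(s), append 4 zero(s) on the right.
  011001100  ->  discard [0110], keep [01100], append 0000
= 011000000

Answer: 011000000 (192)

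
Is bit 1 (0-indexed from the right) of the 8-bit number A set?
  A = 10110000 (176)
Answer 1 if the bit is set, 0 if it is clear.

Bit 1 is the 2nd from the right.
  10110000
        ^
That bit is 0.

Answer: 0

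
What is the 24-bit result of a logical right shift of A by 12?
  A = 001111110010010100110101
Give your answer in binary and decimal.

Logical shift right by 12: drop the bottom 12 bit(s), prepend 12 zero(s) on the left.
  001111110010010100110101  ->  keep [001111110010], discard [010100110101], prepend 000000000000
= 000000000000001111110010

Answer: 000000000000001111110010 (1010)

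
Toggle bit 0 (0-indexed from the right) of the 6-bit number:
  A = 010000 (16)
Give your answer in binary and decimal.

Mask = 1 << 0 = 000001
Bit 0 of A is 0; XOR with the mask flips it to 1.
  010000
^ 000001
--------
  010001

Answer: 010001 (17)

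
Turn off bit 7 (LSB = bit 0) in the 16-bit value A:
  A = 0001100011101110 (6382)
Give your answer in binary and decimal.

Mask = ~(1 << 7) = 1111111101111111
Bit 7 of A is 1, so AND-ing with the mask clears it to 0.
  0001100011101110
& 1111111101111111
------------------
  0001100001101110

Answer: 0001100001101110 (6254)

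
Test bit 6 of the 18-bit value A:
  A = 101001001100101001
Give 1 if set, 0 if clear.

Bit 6 is the 7th from the right.
  101001001100101001
             ^
That bit is 0.

Answer: 0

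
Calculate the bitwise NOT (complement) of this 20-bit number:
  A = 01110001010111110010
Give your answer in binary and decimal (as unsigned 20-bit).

Flip each bit (0->1, 1->0):
  01110001010111110010
  10001110101000001101

Answer: 10001110101000001101 (584205)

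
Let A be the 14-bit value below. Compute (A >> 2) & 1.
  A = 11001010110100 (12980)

Bit 2 is the 3rd from the right.
  11001010110100
             ^
That bit is 1.

Answer: 1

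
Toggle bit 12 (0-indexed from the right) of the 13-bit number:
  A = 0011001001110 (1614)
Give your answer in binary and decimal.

Mask = 1 << 12 = 1000000000000
Bit 12 of A is 0; XOR with the mask flips it to 1.
  0011001001110
^ 1000000000000
---------------
  1011001001110

Answer: 1011001001110 (5710)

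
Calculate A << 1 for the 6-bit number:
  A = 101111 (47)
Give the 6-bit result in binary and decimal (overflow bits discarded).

Shift left by 1: drop the top 1 bit(s), append 1 zero(s) on the right.
  101111  ->  discard [1], keep [01111], append 0
= 011110

Answer: 011110 (30)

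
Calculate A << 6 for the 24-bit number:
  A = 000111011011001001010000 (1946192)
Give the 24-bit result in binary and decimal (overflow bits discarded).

Shift left by 6: drop the top 6 bit(s), append 6 zero(s) on the right.
  000111011011001001010000  ->  discard [000111], keep [011011001001010000], append 000000
= 011011001001010000000000

Answer: 011011001001010000000000 (7115776)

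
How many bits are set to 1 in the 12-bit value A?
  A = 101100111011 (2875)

101100111011
1-bits at positions (from bit 0 = LSB): 0, 1, 3, 4, 5, 8, 9, 11
Count = 8

Answer: 8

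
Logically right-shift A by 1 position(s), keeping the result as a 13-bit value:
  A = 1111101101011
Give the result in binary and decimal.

Logical shift right by 1: drop the bottom 1 bit(s), prepend 1 zero(s) on the left.
  1111101101011  ->  keep [111110110101], discard [1], prepend 0
= 0111110110101

Answer: 0111110110101 (4021)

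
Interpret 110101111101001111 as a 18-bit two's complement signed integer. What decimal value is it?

MSB is 1, so the value is negative. Find the magnitude:
1. Invert bits:  001010000010110000
2. Add 1:        001010000010110001  = 41137
3. Apply sign:   -41137

Answer: -41137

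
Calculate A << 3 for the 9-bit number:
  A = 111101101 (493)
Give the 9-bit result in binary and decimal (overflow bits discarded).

Shift left by 3: drop the top 3 bit(s), append 3 zero(s) on the right.
  111101101  ->  discard [111], keep [101101], append 000
= 101101000

Answer: 101101000 (360)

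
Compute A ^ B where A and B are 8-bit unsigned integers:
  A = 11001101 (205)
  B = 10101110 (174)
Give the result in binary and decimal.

Apply ^ to each column (1 where bits differ):
  11001101
^ 10101110
----------
  01100011

Answer: 01100011 (99)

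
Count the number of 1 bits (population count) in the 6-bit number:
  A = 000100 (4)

000100
1-bits at positions (from bit 0 = LSB): 2
Count = 1

Answer: 1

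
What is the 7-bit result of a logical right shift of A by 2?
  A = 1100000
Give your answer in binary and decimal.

Logical shift right by 2: drop the bottom 2 bit(s), prepend 2 zero(s) on the left.
  1100000  ->  keep [11000], discard [00], prepend 00
= 0011000

Answer: 0011000 (24)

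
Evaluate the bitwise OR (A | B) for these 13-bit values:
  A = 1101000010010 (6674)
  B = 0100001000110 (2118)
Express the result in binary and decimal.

Apply | to each column (1 where either bit is 1):
  1101000010010
| 0100001000110
---------------
  1101001010110

Answer: 1101001010110 (6742)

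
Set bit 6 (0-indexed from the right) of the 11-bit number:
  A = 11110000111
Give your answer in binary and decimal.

Mask = 1 << 6 = 00001000000
Bit 6 of A is 0, so OR-ing with the mask flips it to 1.
  11110000111
| 00001000000
-------------
  11111000111

Answer: 11111000111 (1991)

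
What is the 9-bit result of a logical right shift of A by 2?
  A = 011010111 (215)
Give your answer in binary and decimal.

Logical shift right by 2: drop the bottom 2 bit(s), prepend 2 zero(s) on the left.
  011010111  ->  keep [0110101], discard [11], prepend 00
= 000110101

Answer: 000110101 (53)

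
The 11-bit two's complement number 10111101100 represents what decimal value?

MSB is 1, so the value is negative. Find the magnitude:
1. Invert bits:  01000010011
2. Add 1:        01000010100  = 532
3. Apply sign:   -532

Answer: -532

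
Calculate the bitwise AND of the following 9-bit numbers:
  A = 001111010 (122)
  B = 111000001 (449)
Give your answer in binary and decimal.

Apply & to each column (1 only where both bits are 1):
  001111010
& 111000001
-----------
  001000000

Answer: 001000000 (64)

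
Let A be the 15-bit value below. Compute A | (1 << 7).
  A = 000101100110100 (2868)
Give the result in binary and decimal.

Mask = 1 << 7 = 000000010000000
Bit 7 of A is 0, so OR-ing with the mask flips it to 1.
  000101100110100
| 000000010000000
-----------------
  000101110110100

Answer: 000101110110100 (2996)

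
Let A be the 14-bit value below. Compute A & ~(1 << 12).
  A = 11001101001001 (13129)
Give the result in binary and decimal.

Mask = ~(1 << 12) = 10111111111111
Bit 12 of A is 1, so AND-ing with the mask clears it to 0.
  11001101001001
& 10111111111111
----------------
  10001101001001

Answer: 10001101001001 (9033)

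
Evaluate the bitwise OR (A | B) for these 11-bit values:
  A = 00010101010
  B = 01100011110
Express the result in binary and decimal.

Apply | to each column (1 where either bit is 1):
  00010101010
| 01100011110
-------------
  01110111110

Answer: 01110111110 (958)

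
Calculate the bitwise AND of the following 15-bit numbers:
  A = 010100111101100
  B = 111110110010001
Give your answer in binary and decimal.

Apply & to each column (1 only where both bits are 1):
  010100111101100
& 111110110010001
-----------------
  010100110000000

Answer: 010100110000000 (10624)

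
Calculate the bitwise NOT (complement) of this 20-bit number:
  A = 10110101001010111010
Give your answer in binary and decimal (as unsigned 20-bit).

Flip each bit (0->1, 1->0):
  10110101001010111010
  01001010110101000101

Answer: 01001010110101000101 (306501)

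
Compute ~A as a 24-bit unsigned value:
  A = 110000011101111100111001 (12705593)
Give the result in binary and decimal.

Flip each bit (0->1, 1->0):
  110000011101111100111001
  001111100010000011000110

Answer: 001111100010000011000110 (4071622)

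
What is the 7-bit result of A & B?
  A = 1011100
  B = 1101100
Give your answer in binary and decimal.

Apply & to each column (1 only where both bits are 1):
  1011100
& 1101100
---------
  1001100

Answer: 1001100 (76)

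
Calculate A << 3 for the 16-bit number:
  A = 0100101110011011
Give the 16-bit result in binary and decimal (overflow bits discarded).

Shift left by 3: drop the top 3 bit(s), append 3 zero(s) on the right.
  0100101110011011  ->  discard [010], keep [0101110011011], append 000
= 0101110011011000

Answer: 0101110011011000 (23768)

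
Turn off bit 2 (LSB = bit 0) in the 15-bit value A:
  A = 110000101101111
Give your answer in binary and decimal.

Mask = ~(1 << 2) = 111111111111011
Bit 2 of A is 1, so AND-ing with the mask clears it to 0.
  110000101101111
& 111111111111011
-----------------
  110000101101011

Answer: 110000101101011 (24939)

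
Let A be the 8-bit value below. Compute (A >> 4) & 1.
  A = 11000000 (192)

Bit 4 is the 5th from the right.
  11000000
     ^
That bit is 0.

Answer: 0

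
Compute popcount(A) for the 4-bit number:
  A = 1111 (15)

1111
1-bits at positions (from bit 0 = LSB): 0, 1, 2, 3
Count = 4

Answer: 4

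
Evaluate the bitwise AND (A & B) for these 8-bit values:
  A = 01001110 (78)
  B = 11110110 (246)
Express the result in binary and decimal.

Apply & to each column (1 only where both bits are 1):
  01001110
& 11110110
----------
  01000110

Answer: 01000110 (70)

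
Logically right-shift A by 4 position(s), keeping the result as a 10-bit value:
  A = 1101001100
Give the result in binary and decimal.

Logical shift right by 4: drop the bottom 4 bit(s), prepend 4 zero(s) on the left.
  1101001100  ->  keep [110100], discard [1100], prepend 0000
= 0000110100

Answer: 0000110100 (52)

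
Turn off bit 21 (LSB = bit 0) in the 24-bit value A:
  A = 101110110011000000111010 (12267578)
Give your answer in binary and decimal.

Mask = ~(1 << 21) = 110111111111111111111111
Bit 21 of A is 1, so AND-ing with the mask clears it to 0.
  101110110011000000111010
& 110111111111111111111111
--------------------------
  100110110011000000111010

Answer: 100110110011000000111010 (10170426)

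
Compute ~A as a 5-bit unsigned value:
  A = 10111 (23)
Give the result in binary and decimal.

Flip each bit (0->1, 1->0):
  10111
  01000

Answer: 01000 (8)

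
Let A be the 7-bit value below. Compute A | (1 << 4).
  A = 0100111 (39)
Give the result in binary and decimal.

Mask = 1 << 4 = 0010000
Bit 4 of A is 0, so OR-ing with the mask flips it to 1.
  0100111
| 0010000
---------
  0110111

Answer: 0110111 (55)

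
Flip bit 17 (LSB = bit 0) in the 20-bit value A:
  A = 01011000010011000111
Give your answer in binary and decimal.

Mask = 1 << 17 = 00100000000000000000
Bit 17 of A is 0; XOR with the mask flips it to 1.
  01011000010011000111
^ 00100000000000000000
----------------------
  01111000010011000111

Answer: 01111000010011000111 (492743)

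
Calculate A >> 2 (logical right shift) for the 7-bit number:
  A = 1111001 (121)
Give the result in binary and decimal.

Logical shift right by 2: drop the bottom 2 bit(s), prepend 2 zero(s) on the left.
  1111001  ->  keep [11110], discard [01], prepend 00
= 0011110

Answer: 0011110 (30)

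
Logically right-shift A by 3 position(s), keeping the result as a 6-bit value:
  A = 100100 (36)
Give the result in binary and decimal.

Logical shift right by 3: drop the bottom 3 bit(s), prepend 3 zero(s) on the left.
  100100  ->  keep [100], discard [100], prepend 000
= 000100

Answer: 000100 (4)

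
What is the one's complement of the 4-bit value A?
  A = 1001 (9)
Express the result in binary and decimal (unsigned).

Flip each bit (0->1, 1->0):
  1001
  0110

Answer: 0110 (6)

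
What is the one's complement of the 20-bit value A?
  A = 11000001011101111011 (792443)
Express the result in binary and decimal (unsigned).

Flip each bit (0->1, 1->0):
  11000001011101111011
  00111110100010000100

Answer: 00111110100010000100 (256132)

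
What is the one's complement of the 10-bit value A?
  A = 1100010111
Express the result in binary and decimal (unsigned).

Flip each bit (0->1, 1->0):
  1100010111
  0011101000

Answer: 0011101000 (232)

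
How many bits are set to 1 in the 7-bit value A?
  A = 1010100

1010100
1-bits at positions (from bit 0 = LSB): 2, 4, 6
Count = 3

Answer: 3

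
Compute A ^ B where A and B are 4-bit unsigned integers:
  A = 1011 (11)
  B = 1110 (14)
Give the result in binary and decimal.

Apply ^ to each column (1 where bits differ):
  1011
^ 1110
------
  0101

Answer: 0101 (5)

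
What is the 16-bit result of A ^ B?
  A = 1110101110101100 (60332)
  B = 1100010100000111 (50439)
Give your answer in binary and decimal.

Apply ^ to each column (1 where bits differ):
  1110101110101100
^ 1100010100000111
------------------
  0010111010101011

Answer: 0010111010101011 (11947)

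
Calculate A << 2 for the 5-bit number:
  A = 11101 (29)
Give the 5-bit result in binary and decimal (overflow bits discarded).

Shift left by 2: drop the top 2 bit(s), append 2 zero(s) on the right.
  11101  ->  discard [11], keep [101], append 00
= 10100

Answer: 10100 (20)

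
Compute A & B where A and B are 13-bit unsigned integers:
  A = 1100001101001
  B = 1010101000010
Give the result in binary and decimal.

Apply & to each column (1 only where both bits are 1):
  1100001101001
& 1010101000010
---------------
  1000001000000

Answer: 1000001000000 (4160)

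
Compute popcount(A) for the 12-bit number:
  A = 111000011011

111000011011
1-bits at positions (from bit 0 = LSB): 0, 1, 3, 4, 9, 10, 11
Count = 7

Answer: 7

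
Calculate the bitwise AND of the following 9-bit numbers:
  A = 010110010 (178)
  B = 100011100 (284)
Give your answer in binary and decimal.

Apply & to each column (1 only where both bits are 1):
  010110010
& 100011100
-----------
  000010000

Answer: 000010000 (16)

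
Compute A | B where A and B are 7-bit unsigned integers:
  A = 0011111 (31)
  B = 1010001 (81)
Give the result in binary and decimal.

Apply | to each column (1 where either bit is 1):
  0011111
| 1010001
---------
  1011111

Answer: 1011111 (95)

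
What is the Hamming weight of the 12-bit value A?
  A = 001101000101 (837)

001101000101
1-bits at positions (from bit 0 = LSB): 0, 2, 6, 8, 9
Count = 5

Answer: 5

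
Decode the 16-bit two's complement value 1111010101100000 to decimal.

MSB is 1, so the value is negative. Find the magnitude:
1. Invert bits:  0000101010011111
2. Add 1:        0000101010100000  = 2720
3. Apply sign:   -2720

Answer: -2720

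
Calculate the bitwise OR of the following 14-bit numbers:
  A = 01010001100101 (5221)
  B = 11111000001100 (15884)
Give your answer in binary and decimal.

Apply | to each column (1 where either bit is 1):
  01010001100101
| 11111000001100
----------------
  11111001101101

Answer: 11111001101101 (15981)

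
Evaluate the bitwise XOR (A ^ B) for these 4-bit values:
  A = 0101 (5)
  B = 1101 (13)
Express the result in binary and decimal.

Apply ^ to each column (1 where bits differ):
  0101
^ 1101
------
  1000

Answer: 1000 (8)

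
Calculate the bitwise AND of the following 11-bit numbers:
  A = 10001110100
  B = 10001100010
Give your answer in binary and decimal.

Apply & to each column (1 only where both bits are 1):
  10001110100
& 10001100010
-------------
  10001100000

Answer: 10001100000 (1120)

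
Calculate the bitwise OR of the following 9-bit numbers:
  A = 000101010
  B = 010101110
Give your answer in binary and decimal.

Apply | to each column (1 where either bit is 1):
  000101010
| 010101110
-----------
  010101110

Answer: 010101110 (174)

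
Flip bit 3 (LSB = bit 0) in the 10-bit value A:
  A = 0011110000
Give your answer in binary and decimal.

Mask = 1 << 3 = 0000001000
Bit 3 of A is 0; XOR with the mask flips it to 1.
  0011110000
^ 0000001000
------------
  0011111000

Answer: 0011111000 (248)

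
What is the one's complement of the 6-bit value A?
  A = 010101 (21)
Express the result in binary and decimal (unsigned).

Flip each bit (0->1, 1->0):
  010101
  101010

Answer: 101010 (42)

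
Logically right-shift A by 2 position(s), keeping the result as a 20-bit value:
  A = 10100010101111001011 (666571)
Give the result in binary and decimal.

Logical shift right by 2: drop the bottom 2 bit(s), prepend 2 zero(s) on the left.
  10100010101111001011  ->  keep [101000101011110010], discard [11], prepend 00
= 00101000101011110010

Answer: 00101000101011110010 (166642)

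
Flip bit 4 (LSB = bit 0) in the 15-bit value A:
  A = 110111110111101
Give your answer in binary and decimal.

Mask = 1 << 4 = 000000000010000
Bit 4 of A is 1; XOR with the mask flips it to 0.
  110111110111101
^ 000000000010000
-----------------
  110111110101101

Answer: 110111110101101 (28589)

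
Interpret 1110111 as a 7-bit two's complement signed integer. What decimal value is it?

MSB is 1, so the value is negative. Find the magnitude:
1. Invert bits:  0001000
2. Add 1:        0001001  = 9
3. Apply sign:   -9

Answer: -9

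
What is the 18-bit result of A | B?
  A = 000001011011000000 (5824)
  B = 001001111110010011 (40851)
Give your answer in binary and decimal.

Apply | to each column (1 where either bit is 1):
  000001011011000000
| 001001111110010011
--------------------
  001001111111010011

Answer: 001001111111010011 (40915)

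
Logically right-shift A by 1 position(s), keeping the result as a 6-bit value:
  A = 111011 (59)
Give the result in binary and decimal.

Logical shift right by 1: drop the bottom 1 bit(s), prepend 1 zero(s) on the left.
  111011  ->  keep [11101], discard [1], prepend 0
= 011101

Answer: 011101 (29)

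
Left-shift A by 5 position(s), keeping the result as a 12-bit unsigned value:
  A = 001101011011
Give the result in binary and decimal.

Shift left by 5: drop the top 5 bit(s), append 5 zero(s) on the right.
  001101011011  ->  discard [00110], keep [1011011], append 00000
= 101101100000

Answer: 101101100000 (2912)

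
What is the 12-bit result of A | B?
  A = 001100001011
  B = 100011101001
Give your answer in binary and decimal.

Apply | to each column (1 where either bit is 1):
  001100001011
| 100011101001
--------------
  101111101011

Answer: 101111101011 (3051)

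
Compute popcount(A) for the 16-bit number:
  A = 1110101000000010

1110101000000010
1-bits at positions (from bit 0 = LSB): 1, 9, 11, 13, 14, 15
Count = 6

Answer: 6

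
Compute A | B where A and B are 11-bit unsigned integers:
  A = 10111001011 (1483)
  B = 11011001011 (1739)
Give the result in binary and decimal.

Apply | to each column (1 where either bit is 1):
  10111001011
| 11011001011
-------------
  11111001011

Answer: 11111001011 (1995)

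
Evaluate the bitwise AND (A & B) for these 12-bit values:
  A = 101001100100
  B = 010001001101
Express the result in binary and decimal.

Apply & to each column (1 only where both bits are 1):
  101001100100
& 010001001101
--------------
  000001000100

Answer: 000001000100 (68)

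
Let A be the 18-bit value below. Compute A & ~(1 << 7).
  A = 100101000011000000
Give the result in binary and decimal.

Mask = ~(1 << 7) = 111111111101111111
Bit 7 of A is 1, so AND-ing with the mask clears it to 0.
  100101000011000000
& 111111111101111111
--------------------
  100101000001000000

Answer: 100101000001000000 (151616)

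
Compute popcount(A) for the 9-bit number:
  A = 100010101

100010101
1-bits at positions (from bit 0 = LSB): 0, 2, 4, 8
Count = 4

Answer: 4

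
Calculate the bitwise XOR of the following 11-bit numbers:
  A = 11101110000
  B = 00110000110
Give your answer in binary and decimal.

Apply ^ to each column (1 where bits differ):
  11101110000
^ 00110000110
-------------
  11011110110

Answer: 11011110110 (1782)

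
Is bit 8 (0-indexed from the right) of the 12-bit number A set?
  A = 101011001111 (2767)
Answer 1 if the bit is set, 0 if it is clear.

Bit 8 is the 9th from the right.
  101011001111
     ^
That bit is 0.

Answer: 0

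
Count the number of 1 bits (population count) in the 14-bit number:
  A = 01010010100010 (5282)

01010010100010
1-bits at positions (from bit 0 = LSB): 1, 5, 7, 10, 12
Count = 5

Answer: 5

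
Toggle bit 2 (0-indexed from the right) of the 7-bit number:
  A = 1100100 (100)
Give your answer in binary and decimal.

Mask = 1 << 2 = 0000100
Bit 2 of A is 1; XOR with the mask flips it to 0.
  1100100
^ 0000100
---------
  1100000

Answer: 1100000 (96)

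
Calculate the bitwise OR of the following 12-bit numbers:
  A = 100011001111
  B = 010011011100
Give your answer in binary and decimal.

Apply | to each column (1 where either bit is 1):
  100011001111
| 010011011100
--------------
  110011011111

Answer: 110011011111 (3295)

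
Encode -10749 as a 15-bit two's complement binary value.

1. Binary of +10749:  010100111111101
2. Invert bits:     101011000000010
3. Add 1:           101011000000011

Answer: 101011000000011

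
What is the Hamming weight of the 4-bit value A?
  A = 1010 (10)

1010
1-bits at positions (from bit 0 = LSB): 1, 3
Count = 2

Answer: 2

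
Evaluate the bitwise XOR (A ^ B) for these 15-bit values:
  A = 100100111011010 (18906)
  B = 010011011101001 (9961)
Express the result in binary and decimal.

Apply ^ to each column (1 where bits differ):
  100100111011010
^ 010011011101001
-----------------
  110111100110011

Answer: 110111100110011 (28467)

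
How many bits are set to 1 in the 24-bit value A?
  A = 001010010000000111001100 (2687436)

001010010000000111001100
1-bits at positions (from bit 0 = LSB): 2, 3, 6, 7, 8, 16, 19, 21
Count = 8

Answer: 8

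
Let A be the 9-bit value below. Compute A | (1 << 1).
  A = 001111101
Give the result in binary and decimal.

Mask = 1 << 1 = 000000010
Bit 1 of A is 0, so OR-ing with the mask flips it to 1.
  001111101
| 000000010
-----------
  001111111

Answer: 001111111 (127)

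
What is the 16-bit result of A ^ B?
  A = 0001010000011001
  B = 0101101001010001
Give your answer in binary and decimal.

Apply ^ to each column (1 where bits differ):
  0001010000011001
^ 0101101001010001
------------------
  0100111001001000

Answer: 0100111001001000 (20040)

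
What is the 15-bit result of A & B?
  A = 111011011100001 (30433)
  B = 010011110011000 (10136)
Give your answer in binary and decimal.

Apply & to each column (1 only where both bits are 1):
  111011011100001
& 010011110011000
-----------------
  010011010000000

Answer: 010011010000000 (9856)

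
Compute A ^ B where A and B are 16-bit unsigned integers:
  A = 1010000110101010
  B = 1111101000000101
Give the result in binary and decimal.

Apply ^ to each column (1 where bits differ):
  1010000110101010
^ 1111101000000101
------------------
  0101101110101111

Answer: 0101101110101111 (23471)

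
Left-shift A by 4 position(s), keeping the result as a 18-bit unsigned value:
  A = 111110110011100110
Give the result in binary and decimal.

Shift left by 4: drop the top 4 bit(s), append 4 zero(s) on the right.
  111110110011100110  ->  discard [1111], keep [10110011100110], append 0000
= 101100111001100000

Answer: 101100111001100000 (183904)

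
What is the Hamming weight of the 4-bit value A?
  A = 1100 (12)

1100
1-bits at positions (from bit 0 = LSB): 2, 3
Count = 2

Answer: 2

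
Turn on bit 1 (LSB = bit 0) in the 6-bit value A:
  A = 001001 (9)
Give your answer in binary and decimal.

Mask = 1 << 1 = 000010
Bit 1 of A is 0, so OR-ing with the mask flips it to 1.
  001001
| 000010
--------
  001011

Answer: 001011 (11)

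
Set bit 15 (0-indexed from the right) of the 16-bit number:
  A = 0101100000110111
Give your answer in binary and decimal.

Mask = 1 << 15 = 1000000000000000
Bit 15 of A is 0, so OR-ing with the mask flips it to 1.
  0101100000110111
| 1000000000000000
------------------
  1101100000110111

Answer: 1101100000110111 (55351)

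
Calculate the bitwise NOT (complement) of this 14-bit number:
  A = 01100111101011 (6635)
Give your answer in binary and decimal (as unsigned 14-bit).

Flip each bit (0->1, 1->0):
  01100111101011
  10011000010100

Answer: 10011000010100 (9748)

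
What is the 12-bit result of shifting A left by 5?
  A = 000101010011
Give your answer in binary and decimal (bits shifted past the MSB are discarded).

Shift left by 5: drop the top 5 bit(s), append 5 zero(s) on the right.
  000101010011  ->  discard [00010], keep [1010011], append 00000
= 101001100000

Answer: 101001100000 (2656)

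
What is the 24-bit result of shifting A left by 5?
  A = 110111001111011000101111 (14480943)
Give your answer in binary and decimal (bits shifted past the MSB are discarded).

Shift left by 5: drop the top 5 bit(s), append 5 zero(s) on the right.
  110111001111011000101111  ->  discard [11011], keep [1001111011000101111], append 00000
= 100111101100010111100000

Answer: 100111101100010111100000 (10405344)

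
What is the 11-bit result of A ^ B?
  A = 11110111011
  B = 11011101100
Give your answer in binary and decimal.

Apply ^ to each column (1 where bits differ):
  11110111011
^ 11011101100
-------------
  00101010111

Answer: 00101010111 (343)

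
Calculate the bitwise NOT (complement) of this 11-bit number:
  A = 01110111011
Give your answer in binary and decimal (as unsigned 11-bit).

Flip each bit (0->1, 1->0):
  01110111011
  10001000100

Answer: 10001000100 (1092)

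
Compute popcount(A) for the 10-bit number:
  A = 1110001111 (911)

1110001111
1-bits at positions (from bit 0 = LSB): 0, 1, 2, 3, 7, 8, 9
Count = 7

Answer: 7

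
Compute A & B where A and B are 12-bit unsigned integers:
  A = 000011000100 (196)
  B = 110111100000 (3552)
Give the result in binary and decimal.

Apply & to each column (1 only where both bits are 1):
  000011000100
& 110111100000
--------------
  000011000000

Answer: 000011000000 (192)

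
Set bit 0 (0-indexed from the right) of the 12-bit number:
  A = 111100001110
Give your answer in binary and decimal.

Mask = 1 << 0 = 000000000001
Bit 0 of A is 0, so OR-ing with the mask flips it to 1.
  111100001110
| 000000000001
--------------
  111100001111

Answer: 111100001111 (3855)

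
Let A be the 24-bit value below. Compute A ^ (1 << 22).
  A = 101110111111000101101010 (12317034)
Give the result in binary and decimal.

Mask = 1 << 22 = 010000000000000000000000
Bit 22 of A is 0; XOR with the mask flips it to 1.
  101110111111000101101010
^ 010000000000000000000000
--------------------------
  111110111111000101101010

Answer: 111110111111000101101010 (16511338)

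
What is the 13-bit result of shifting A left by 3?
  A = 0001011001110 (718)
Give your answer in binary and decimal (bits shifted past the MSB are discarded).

Shift left by 3: drop the top 3 bit(s), append 3 zero(s) on the right.
  0001011001110  ->  discard [000], keep [1011001110], append 000
= 1011001110000

Answer: 1011001110000 (5744)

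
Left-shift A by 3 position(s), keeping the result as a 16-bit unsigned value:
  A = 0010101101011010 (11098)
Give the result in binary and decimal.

Shift left by 3: drop the top 3 bit(s), append 3 zero(s) on the right.
  0010101101011010  ->  discard [001], keep [0101101011010], append 000
= 0101101011010000

Answer: 0101101011010000 (23248)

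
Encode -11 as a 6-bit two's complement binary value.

1. Binary of +11:  001011
2. Invert bits:     110100
3. Add 1:           110101

Answer: 110101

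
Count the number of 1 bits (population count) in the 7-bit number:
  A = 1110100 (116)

1110100
1-bits at positions (from bit 0 = LSB): 2, 4, 5, 6
Count = 4

Answer: 4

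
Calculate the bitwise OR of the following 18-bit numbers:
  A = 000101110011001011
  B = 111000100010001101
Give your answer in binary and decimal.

Apply | to each column (1 where either bit is 1):
  000101110011001011
| 111000100010001101
--------------------
  111101110011001111

Answer: 111101110011001111 (253135)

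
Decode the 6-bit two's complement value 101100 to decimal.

MSB is 1, so the value is negative. Find the magnitude:
1. Invert bits:  010011
2. Add 1:        010100  = 20
3. Apply sign:   -20

Answer: -20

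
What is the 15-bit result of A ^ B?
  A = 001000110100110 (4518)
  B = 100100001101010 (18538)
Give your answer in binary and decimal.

Apply ^ to each column (1 where bits differ):
  001000110100110
^ 100100001101010
-----------------
  101100111001100

Answer: 101100111001100 (22988)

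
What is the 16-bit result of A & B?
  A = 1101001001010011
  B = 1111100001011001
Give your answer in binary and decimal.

Apply & to each column (1 only where both bits are 1):
  1101001001010011
& 1111100001011001
------------------
  1101000001010001

Answer: 1101000001010001 (53329)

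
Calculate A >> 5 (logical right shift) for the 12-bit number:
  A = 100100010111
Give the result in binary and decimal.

Logical shift right by 5: drop the bottom 5 bit(s), prepend 5 zero(s) on the left.
  100100010111  ->  keep [1001000], discard [10111], prepend 00000
= 000001001000

Answer: 000001001000 (72)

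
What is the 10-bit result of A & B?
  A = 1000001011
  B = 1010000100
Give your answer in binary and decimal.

Apply & to each column (1 only where both bits are 1):
  1000001011
& 1010000100
------------
  1000000000

Answer: 1000000000 (512)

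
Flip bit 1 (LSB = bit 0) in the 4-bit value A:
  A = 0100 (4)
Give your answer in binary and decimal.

Mask = 1 << 1 = 0010
Bit 1 of A is 0; XOR with the mask flips it to 1.
  0100
^ 0010
------
  0110

Answer: 0110 (6)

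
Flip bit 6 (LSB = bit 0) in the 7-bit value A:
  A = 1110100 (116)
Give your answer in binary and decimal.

Mask = 1 << 6 = 1000000
Bit 6 of A is 1; XOR with the mask flips it to 0.
  1110100
^ 1000000
---------
  0110100

Answer: 0110100 (52)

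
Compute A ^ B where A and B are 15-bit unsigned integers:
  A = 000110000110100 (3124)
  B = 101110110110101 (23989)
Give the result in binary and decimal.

Apply ^ to each column (1 where bits differ):
  000110000110100
^ 101110110110101
-----------------
  101000110000001

Answer: 101000110000001 (20865)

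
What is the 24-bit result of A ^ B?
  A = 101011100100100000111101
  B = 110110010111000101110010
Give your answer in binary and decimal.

Apply ^ to each column (1 where bits differ):
  101011100100100000111101
^ 110110010111000101110010
--------------------------
  011101110011100101001111

Answer: 011101110011100101001111 (7813455)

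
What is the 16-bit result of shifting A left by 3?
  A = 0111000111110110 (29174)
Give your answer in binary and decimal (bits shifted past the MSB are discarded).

Shift left by 3: drop the top 3 bit(s), append 3 zero(s) on the right.
  0111000111110110  ->  discard [011], keep [1000111110110], append 000
= 1000111110110000

Answer: 1000111110110000 (36784)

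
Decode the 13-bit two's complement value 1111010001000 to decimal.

MSB is 1, so the value is negative. Find the magnitude:
1. Invert bits:  0000101110111
2. Add 1:        0000101111000  = 376
3. Apply sign:   -376

Answer: -376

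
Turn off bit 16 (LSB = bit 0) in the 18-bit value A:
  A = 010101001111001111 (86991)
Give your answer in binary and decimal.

Mask = ~(1 << 16) = 101111111111111111
Bit 16 of A is 1, so AND-ing with the mask clears it to 0.
  010101001111001111
& 101111111111111111
--------------------
  000101001111001111

Answer: 000101001111001111 (21455)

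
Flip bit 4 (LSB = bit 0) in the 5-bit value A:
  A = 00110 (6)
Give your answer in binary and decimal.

Mask = 1 << 4 = 10000
Bit 4 of A is 0; XOR with the mask flips it to 1.
  00110
^ 10000
-------
  10110

Answer: 10110 (22)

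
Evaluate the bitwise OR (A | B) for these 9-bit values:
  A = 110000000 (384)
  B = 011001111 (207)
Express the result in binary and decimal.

Apply | to each column (1 where either bit is 1):
  110000000
| 011001111
-----------
  111001111

Answer: 111001111 (463)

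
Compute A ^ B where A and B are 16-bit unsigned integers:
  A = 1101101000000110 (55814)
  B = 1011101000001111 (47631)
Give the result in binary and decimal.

Apply ^ to each column (1 where bits differ):
  1101101000000110
^ 1011101000001111
------------------
  0110000000001001

Answer: 0110000000001001 (24585)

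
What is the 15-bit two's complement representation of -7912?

1. Binary of +7912:  001111011101000
2. Invert bits:     110000100010111
3. Add 1:           110000100011000

Answer: 110000100011000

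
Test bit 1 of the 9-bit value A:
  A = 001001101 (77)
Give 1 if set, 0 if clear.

Bit 1 is the 2nd from the right.
  001001101
         ^
That bit is 0.

Answer: 0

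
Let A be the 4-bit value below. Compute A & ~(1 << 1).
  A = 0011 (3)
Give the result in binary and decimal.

Mask = ~(1 << 1) = 1101
Bit 1 of A is 1, so AND-ing with the mask clears it to 0.
  0011
& 1101
------
  0001

Answer: 0001 (1)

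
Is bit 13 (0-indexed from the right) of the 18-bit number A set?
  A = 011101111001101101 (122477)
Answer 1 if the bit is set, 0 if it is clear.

Bit 13 is the 14th from the right.
  011101111001101101
      ^
That bit is 0.

Answer: 0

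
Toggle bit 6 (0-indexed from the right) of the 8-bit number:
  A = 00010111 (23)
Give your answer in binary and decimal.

Mask = 1 << 6 = 01000000
Bit 6 of A is 0; XOR with the mask flips it to 1.
  00010111
^ 01000000
----------
  01010111

Answer: 01010111 (87)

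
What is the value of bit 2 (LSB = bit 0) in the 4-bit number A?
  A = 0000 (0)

Bit 2 is the 3rd from the right.
  0000
   ^
That bit is 0.

Answer: 0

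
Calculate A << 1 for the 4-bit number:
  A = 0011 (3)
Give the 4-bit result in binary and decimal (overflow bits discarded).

Shift left by 1: drop the top 1 bit(s), append 1 zero(s) on the right.
  0011  ->  discard [0], keep [011], append 0
= 0110

Answer: 0110 (6)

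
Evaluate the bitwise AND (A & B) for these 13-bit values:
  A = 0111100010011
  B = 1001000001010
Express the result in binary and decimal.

Apply & to each column (1 only where both bits are 1):
  0111100010011
& 1001000001010
---------------
  0001000000010

Answer: 0001000000010 (514)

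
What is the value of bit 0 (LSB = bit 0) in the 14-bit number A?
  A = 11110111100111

Bit 0 is the 1st from the right.
  11110111100111
               ^
That bit is 1.

Answer: 1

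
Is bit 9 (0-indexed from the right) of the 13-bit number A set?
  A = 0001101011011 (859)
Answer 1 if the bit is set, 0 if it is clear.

Bit 9 is the 10th from the right.
  0001101011011
     ^
That bit is 1.

Answer: 1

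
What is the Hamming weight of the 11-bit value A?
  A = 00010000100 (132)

00010000100
1-bits at positions (from bit 0 = LSB): 2, 7
Count = 2

Answer: 2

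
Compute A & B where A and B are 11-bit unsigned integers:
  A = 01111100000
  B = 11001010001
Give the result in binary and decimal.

Apply & to each column (1 only where both bits are 1):
  01111100000
& 11001010001
-------------
  01001000000

Answer: 01001000000 (576)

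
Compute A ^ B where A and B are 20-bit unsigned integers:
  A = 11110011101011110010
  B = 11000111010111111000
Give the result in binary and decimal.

Apply ^ to each column (1 where bits differ):
  11110011101011110010
^ 11000111010111111000
----------------------
  00110100111100001010

Answer: 00110100111100001010 (216842)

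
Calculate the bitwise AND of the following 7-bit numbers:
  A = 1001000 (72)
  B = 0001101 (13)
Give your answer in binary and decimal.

Apply & to each column (1 only where both bits are 1):
  1001000
& 0001101
---------
  0001000

Answer: 0001000 (8)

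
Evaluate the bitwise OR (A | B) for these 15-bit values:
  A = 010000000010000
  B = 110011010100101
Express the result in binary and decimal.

Apply | to each column (1 where either bit is 1):
  010000000010000
| 110011010100101
-----------------
  110011010110101

Answer: 110011010110101 (26293)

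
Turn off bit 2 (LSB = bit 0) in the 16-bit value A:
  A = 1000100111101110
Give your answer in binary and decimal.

Mask = ~(1 << 2) = 1111111111111011
Bit 2 of A is 1, so AND-ing with the mask clears it to 0.
  1000100111101110
& 1111111111111011
------------------
  1000100111101010

Answer: 1000100111101010 (35306)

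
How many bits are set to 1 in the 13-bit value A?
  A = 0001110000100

0001110000100
1-bits at positions (from bit 0 = LSB): 2, 7, 8, 9
Count = 4

Answer: 4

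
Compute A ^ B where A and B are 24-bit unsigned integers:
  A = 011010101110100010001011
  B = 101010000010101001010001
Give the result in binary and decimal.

Apply ^ to each column (1 where bits differ):
  011010101110100010001011
^ 101010000010101001010001
--------------------------
  110000101100001011011010

Answer: 110000101100001011011010 (12763866)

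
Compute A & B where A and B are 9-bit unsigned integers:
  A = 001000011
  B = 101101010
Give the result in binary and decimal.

Apply & to each column (1 only where both bits are 1):
  001000011
& 101101010
-----------
  001000010

Answer: 001000010 (66)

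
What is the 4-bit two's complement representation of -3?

1. Binary of +3:  0011
2. Invert bits:     1100
3. Add 1:           1101

Answer: 1101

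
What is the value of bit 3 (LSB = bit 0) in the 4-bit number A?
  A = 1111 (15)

Bit 3 is the 4th from the right.
  1111
  ^
That bit is 1.

Answer: 1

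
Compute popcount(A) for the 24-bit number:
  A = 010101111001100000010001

010101111001100000010001
1-bits at positions (from bit 0 = LSB): 0, 4, 11, 12, 15, 16, 17, 18, 20, 22
Count = 10

Answer: 10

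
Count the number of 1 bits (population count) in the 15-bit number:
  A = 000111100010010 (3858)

000111100010010
1-bits at positions (from bit 0 = LSB): 1, 4, 8, 9, 10, 11
Count = 6

Answer: 6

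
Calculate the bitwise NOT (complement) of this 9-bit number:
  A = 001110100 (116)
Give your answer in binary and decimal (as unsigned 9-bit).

Flip each bit (0->1, 1->0):
  001110100
  110001011

Answer: 110001011 (395)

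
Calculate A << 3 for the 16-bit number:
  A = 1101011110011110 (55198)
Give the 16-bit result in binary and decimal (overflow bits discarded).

Shift left by 3: drop the top 3 bit(s), append 3 zero(s) on the right.
  1101011110011110  ->  discard [110], keep [1011110011110], append 000
= 1011110011110000

Answer: 1011110011110000 (48368)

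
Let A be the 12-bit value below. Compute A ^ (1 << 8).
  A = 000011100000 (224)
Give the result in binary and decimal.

Mask = 1 << 8 = 000100000000
Bit 8 of A is 0; XOR with the mask flips it to 1.
  000011100000
^ 000100000000
--------------
  000111100000

Answer: 000111100000 (480)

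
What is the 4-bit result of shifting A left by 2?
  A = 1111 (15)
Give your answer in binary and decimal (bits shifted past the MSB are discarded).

Shift left by 2: drop the top 2 bit(s), append 2 zero(s) on the right.
  1111  ->  discard [11], keep [11], append 00
= 1100

Answer: 1100 (12)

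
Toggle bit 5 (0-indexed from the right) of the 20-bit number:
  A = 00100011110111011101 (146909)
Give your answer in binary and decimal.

Mask = 1 << 5 = 00000000000000100000
Bit 5 of A is 0; XOR with the mask flips it to 1.
  00100011110111011101
^ 00000000000000100000
----------------------
  00100011110111111101

Answer: 00100011110111111101 (146941)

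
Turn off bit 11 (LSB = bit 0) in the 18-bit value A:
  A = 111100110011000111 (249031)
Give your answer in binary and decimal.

Mask = ~(1 << 11) = 111111011111111111
Bit 11 of A is 1, so AND-ing with the mask clears it to 0.
  111100110011000111
& 111111011111111111
--------------------
  111100010011000111

Answer: 111100010011000111 (246983)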